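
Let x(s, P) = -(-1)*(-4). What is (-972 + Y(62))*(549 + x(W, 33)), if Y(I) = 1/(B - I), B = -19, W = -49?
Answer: -42909485/81 ≈ -5.2975e+5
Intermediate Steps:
x(s, P) = -4 (x(s, P) = -1*4 = -4)
Y(I) = 1/(-19 - I)
(-972 + Y(62))*(549 + x(W, 33)) = (-972 - 1/(19 + 62))*(549 - 4) = (-972 - 1/81)*545 = -78733/81*545 = -42909485/81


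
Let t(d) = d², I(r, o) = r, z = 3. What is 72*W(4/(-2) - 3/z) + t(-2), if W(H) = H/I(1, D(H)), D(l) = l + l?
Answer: -212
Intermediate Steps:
D(l) = 2*l
W(H) = H (W(H) = H/1 = H*1 = H)
72*W(4/(-2) - 3/z) + t(-2) = 72*(4/(-2) - 3/3) + (-2)² = 72*(4*(-½) - 3*⅓) + 4 = 72*(-2 - 1) + 4 = 72*(-3) + 4 = -216 + 4 = -212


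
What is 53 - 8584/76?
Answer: -1139/19 ≈ -59.947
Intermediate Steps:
53 - 8584/76 = 53 - 148*29/38 = 53 - 2146/19 = -1139/19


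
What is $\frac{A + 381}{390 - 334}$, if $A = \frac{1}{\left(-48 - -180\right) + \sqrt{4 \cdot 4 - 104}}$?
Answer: $\frac{21663}{3184} - \frac{i \sqrt{22}}{490336} \approx 6.8037 - 9.5657 \cdot 10^{-6} i$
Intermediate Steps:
$A = \frac{1}{132 + 2 i \sqrt{22}}$ ($A = \frac{1}{\left(-48 + 180\right) + \sqrt{16 - 104}} = \frac{1}{132 + \sqrt{-88}} = \frac{1}{132 + 2 i \sqrt{22}} \approx 0.0075377 - 0.00053568 i$)
$\frac{A + 381}{390 - 334} = \frac{\left(\frac{3}{398} - \frac{i \sqrt{22}}{8756}\right) + 381}{390 - 334} = \frac{\frac{151641}{398} - \frac{i \sqrt{22}}{8756}}{56} = \left(\frac{151641}{398} - \frac{i \sqrt{22}}{8756}\right) \frac{1}{56} = \frac{21663}{3184} - \frac{i \sqrt{22}}{490336}$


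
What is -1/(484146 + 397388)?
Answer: -1/881534 ≈ -1.1344e-6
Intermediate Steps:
-1/(484146 + 397388) = -1/881534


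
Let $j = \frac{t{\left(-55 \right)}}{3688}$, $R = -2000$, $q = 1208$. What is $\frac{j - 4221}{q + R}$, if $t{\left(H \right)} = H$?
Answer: $\frac{15567103}{2920896} \approx 5.3296$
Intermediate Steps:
$j = - \frac{55}{3688} \approx -0.014913$
$\frac{j - 4221}{q + R} = \frac{- \frac{55}{3688} - 4221}{1208 - 2000} = - \frac{15567103}{3688 \left(-792\right)} = \left(- \frac{15567103}{3688}\right) \left(- \frac{1}{792}\right) = \frac{15567103}{2920896}$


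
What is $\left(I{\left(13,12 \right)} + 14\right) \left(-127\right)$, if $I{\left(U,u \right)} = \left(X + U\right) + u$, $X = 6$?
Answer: $-5715$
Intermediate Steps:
$I{\left(U,u \right)} = 6 + U + u$ ($I{\left(U,u \right)} = \left(6 + U\right) + u = 6 + U + u$)
$\left(I{\left(13,12 \right)} + 14\right) \left(-127\right) = \left(\left(6 + 13 + 12\right) + 14\right) \left(-127\right) = \left(31 + 14\right) \left(-127\right) = 45 \left(-127\right) = -5715$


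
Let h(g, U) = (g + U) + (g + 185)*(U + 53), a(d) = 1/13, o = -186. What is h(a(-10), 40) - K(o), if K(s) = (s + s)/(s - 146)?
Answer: 18613948/1079 ≈ 17251.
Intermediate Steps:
a(d) = 1/13
h(g, U) = U + g + (53 + U)*(185 + g) (h(g, U) = (U + g) + (185 + g)*(53 + U) = (U + g) + (53 + U)*(185 + g) = U + g + (53 + U)*(185 + g))
K(s) = 2*s/(-146 + s) (K(s) = (2*s)/(-146 + s) = 2*s/(-146 + s))
h(a(-10), 40) - K(o) = (9805 + 54*(1/13) + 186*40 + 40*(1/13)) - 2*(-186)/(-146 - 186) = (9805 + 54/13 + 7440 + 40/13) - 2*(-186)/(-332) = 224279/13 - 2*(-186)*(-1)/332 = 224279/13 - 1*93/83 = 224279/13 - 93/83 = 18613948/1079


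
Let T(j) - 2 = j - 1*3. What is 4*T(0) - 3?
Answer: -7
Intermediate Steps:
T(j) = -1 + j (T(j) = 2 + (j - 1*3) = 2 + (j - 3) = 2 + (-3 + j) = -1 + j)
4*T(0) - 3 = 4*(-1 + 0) - 3 = 4*(-1) - 3 = -4 - 3 = -7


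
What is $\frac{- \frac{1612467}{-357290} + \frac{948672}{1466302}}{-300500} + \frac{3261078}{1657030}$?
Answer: $\frac{25669426507274417297229}{13043349756258343685000} \approx 1.968$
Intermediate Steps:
$\frac{- \frac{1612467}{-357290} + \frac{948672}{1466302}}{-300500} + \frac{3261078}{1657030} = \left(\left(-1612467\right) \left(- \frac{1}{357290}\right) + 948672 \cdot \frac{1}{1466302}\right) \left(- \frac{1}{300500}\right) + 3261078 \cdot \frac{1}{1657030} = \left(\frac{1612467}{357290} + \frac{474336}{733151}\right) \left(- \frac{1}{300500}\right) + \frac{1630539}{828515} = \frac{1351657302957}{261947520790} \left(- \frac{1}{300500}\right) + \frac{1630539}{828515} = - \frac{1351657302957}{78715229997395000} + \frac{1630539}{828515} = \frac{25669426507274417297229}{13043349756258343685000}$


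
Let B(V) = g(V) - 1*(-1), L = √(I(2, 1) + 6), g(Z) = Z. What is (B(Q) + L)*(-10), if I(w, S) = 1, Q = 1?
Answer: -20 - 10*√7 ≈ -46.458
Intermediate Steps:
L = √7 (L = √(1 + 6) = √7 ≈ 2.6458)
B(V) = 1 + V (B(V) = V - 1*(-1) = V + 1 = 1 + V)
(B(Q) + L)*(-10) = ((1 + 1) + √7)*(-10) = (2 + √7)*(-10) = -20 - 10*√7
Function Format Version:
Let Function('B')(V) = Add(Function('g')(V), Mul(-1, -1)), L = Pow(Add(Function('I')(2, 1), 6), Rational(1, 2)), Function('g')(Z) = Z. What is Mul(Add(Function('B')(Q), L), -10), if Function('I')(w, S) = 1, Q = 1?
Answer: Add(-20, Mul(-10, Pow(7, Rational(1, 2)))) ≈ -46.458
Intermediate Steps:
L = Pow(7, Rational(1, 2)) (L = Pow(Add(1, 6), Rational(1, 2)) = Pow(7, Rational(1, 2)) ≈ 2.6458)
Function('B')(V) = Add(1, V) (Function('B')(V) = Add(V, Mul(-1, -1)) = Add(V, 1) = Add(1, V))
Mul(Add(Function('B')(Q), L), -10) = Mul(Add(Add(1, 1), Pow(7, Rational(1, 2))), -10) = Mul(Add(2, Pow(7, Rational(1, 2))), -10) = Add(-20, Mul(-10, Pow(7, Rational(1, 2))))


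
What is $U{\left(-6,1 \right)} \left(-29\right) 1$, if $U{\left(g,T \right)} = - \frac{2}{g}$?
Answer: $- \frac{29}{3} \approx -9.6667$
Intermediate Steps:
$U{\left(-6,1 \right)} \left(-29\right) 1 = - \frac{2}{-6} \left(-29\right) 1 = \left(-2\right) \left(- \frac{1}{6}\right) \left(-29\right) 1 = \frac{1}{3} \left(-29\right) 1 = \left(- \frac{29}{3}\right) 1 = - \frac{29}{3}$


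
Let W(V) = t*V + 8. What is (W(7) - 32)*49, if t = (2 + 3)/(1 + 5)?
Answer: -5341/6 ≈ -890.17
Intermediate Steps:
t = ⅚ (t = 5/6 = 5*(⅙) = ⅚ ≈ 0.83333)
W(V) = 8 + 5*V/6 (W(V) = 5*V/6 + 8 = 8 + 5*V/6)
(W(7) - 32)*49 = ((8 + (⅚)*7) - 32)*49 = ((8 + 35/6) - 32)*49 = (83/6 - 32)*49 = -109/6*49 = -5341/6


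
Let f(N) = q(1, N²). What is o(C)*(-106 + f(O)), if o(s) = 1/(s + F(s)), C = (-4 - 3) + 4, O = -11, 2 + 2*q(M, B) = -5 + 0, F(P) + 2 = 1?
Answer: 219/8 ≈ 27.375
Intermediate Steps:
F(P) = -1 (F(P) = -2 + 1 = -1)
q(M, B) = -7/2 (q(M, B) = -1 + (-5 + 0)/2 = -1 + (½)*(-5) = -1 - 5/2 = -7/2)
f(N) = -7/2
C = -3 (C = -7 + 4 = -3)
o(s) = 1/(-1 + s) (o(s) = 1/(s - 1) = 1/(-1 + s))
o(C)*(-106 + f(O)) = (-106 - 7/2)/(-1 - 3) = -219/2/(-4) = -¼*(-219/2) = 219/8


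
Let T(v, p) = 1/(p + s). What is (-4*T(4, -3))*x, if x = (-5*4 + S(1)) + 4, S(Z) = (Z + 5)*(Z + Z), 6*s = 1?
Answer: -96/17 ≈ -5.6471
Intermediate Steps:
s = ⅙ (s = (⅙)*1 = ⅙ ≈ 0.16667)
S(Z) = 2*Z*(5 + Z) (S(Z) = (5 + Z)*(2*Z) = 2*Z*(5 + Z))
T(v, p) = 1/(⅙ + p) (T(v, p) = 1/(p + ⅙) = 1/(⅙ + p))
x = -4 (x = (-5*4 + 2*1*(5 + 1)) + 4 = (-20 + 2*1*6) + 4 = (-20 + 12) + 4 = -8 + 4 = -4)
(-4*T(4, -3))*x = -24/(1 + 6*(-3))*(-4) = -24/(1 - 18)*(-4) = -24/(-17)*(-4) = -24*(-1)/17*(-4) = -4*(-6/17)*(-4) = (24/17)*(-4) = -96/17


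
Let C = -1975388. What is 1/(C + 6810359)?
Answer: 1/4834971 ≈ 2.0683e-7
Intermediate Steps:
1/(C + 6810359) = 1/(-1975388 + 6810359) = 1/4834971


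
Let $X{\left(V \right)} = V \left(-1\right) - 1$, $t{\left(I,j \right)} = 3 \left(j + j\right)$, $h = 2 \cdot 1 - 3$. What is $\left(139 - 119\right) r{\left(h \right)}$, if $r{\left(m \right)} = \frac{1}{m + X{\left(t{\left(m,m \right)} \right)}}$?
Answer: $5$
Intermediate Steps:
$h = -1$ ($h = 2 - 3 = -1$)
$t{\left(I,j \right)} = 6 j$ ($t{\left(I,j \right)} = 3 \cdot 2 j = 6 j$)
$X{\left(V \right)} = -1 - V$ ($X{\left(V \right)} = - V - 1 = -1 - V$)
$r{\left(m \right)} = \frac{1}{-1 - 5 m}$ ($r{\left(m \right)} = \frac{1}{m - \left(1 + 6 m\right)} = \frac{1}{-1 - 5 m}$)
$\left(139 - 119\right) r{\left(h \right)} = \left(139 - 119\right) \left(- \frac{1}{1 + 5 \left(-1\right)}\right) = 20 \left(- \frac{1}{1 - 5}\right) = 20 \left(- \frac{1}{-4}\right) = 20 \left(\left(-1\right) \left(- \frac{1}{4}\right)\right) = 20 \cdot \frac{1}{4} = 5$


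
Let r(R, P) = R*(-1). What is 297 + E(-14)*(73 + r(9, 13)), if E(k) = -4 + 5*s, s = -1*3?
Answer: -919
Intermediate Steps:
r(R, P) = -R
s = -3
E(k) = -19 (E(k) = -4 + 5*(-3) = -4 - 15 = -19)
297 + E(-14)*(73 + r(9, 13)) = 297 - 19*(73 - 1*9) = 297 - 19*(73 - 9) = 297 - 19*64 = 297 - 1216 = -919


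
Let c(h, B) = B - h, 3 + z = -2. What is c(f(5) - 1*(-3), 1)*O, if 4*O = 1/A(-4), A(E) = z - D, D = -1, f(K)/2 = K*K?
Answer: 13/4 ≈ 3.2500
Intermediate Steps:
z = -5 (z = -3 - 2 = -5)
f(K) = 2*K**2 (f(K) = 2*(K*K) = 2*K**2)
A(E) = -4 (A(E) = -5 - 1*(-1) = -5 + 1 = -4)
O = -1/16 (O = (1/4)/(-4) = (1/4)*(-1/4) = -1/16 ≈ -0.062500)
c(f(5) - 1*(-3), 1)*O = (1 - (2*5**2 - 1*(-3)))*(-1/16) = (1 - (2*25 + 3))*(-1/16) = (1 - (50 + 3))*(-1/16) = (1 - 1*53)*(-1/16) = (1 - 53)*(-1/16) = -52*(-1/16) = 13/4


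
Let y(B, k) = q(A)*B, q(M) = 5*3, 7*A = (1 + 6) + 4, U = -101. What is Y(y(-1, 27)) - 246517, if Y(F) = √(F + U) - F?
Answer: -246502 + 2*I*√29 ≈ -2.465e+5 + 10.77*I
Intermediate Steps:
A = 11/7 (A = ((1 + 6) + 4)/7 = (7 + 4)/7 = (⅐)*11 = 11/7 ≈ 1.5714)
q(M) = 15
y(B, k) = 15*B
Y(F) = √(-101 + F) - F (Y(F) = √(F - 101) - F = √(-101 + F) - F)
Y(y(-1, 27)) - 246517 = (√(-101 + 15*(-1)) - 15*(-1)) - 246517 = (√(-101 - 15) - 1*(-15)) - 246517 = (√(-116) + 15) - 246517 = (2*I*√29 + 15) - 246517 = (15 + 2*I*√29) - 246517 = -246502 + 2*I*√29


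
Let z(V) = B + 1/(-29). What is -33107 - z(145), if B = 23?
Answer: -960769/29 ≈ -33130.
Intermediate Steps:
z(V) = 666/29 (z(V) = 23 + 1/(-29) = 23 - 1/29 = 666/29)
-33107 - z(145) = -33107 - 1*666/29 = -33107 - 666/29 = -960769/29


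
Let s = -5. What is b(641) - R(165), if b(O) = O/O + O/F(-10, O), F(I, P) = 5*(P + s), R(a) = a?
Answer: -520879/3180 ≈ -163.80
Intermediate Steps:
F(I, P) = -25 + 5*P (F(I, P) = 5*(P - 5) = 5*(-5 + P) = -25 + 5*P)
b(O) = 1 + O/(-25 + 5*O) (b(O) = O/O + O/(-25 + 5*O) = 1 + O/(-25 + 5*O))
b(641) - R(165) = (-25 + 6*641)/(5*(-5 + 641)) - 1*165 = (1/5)*(-25 + 3846)/636 - 165 = (1/5)*(1/636)*3821 - 165 = 3821/3180 - 165 = -520879/3180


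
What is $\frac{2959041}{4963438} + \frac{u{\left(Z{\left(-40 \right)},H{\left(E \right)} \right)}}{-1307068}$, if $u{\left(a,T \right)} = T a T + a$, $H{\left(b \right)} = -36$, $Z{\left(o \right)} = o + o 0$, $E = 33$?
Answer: $\frac{1031292741307}{1621887744946} \approx 0.63586$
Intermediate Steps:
$Z{\left(o \right)} = o$ ($Z{\left(o \right)} = o + 0 = o$)
$u{\left(a,T \right)} = a + a T^{2}$ ($u{\left(a,T \right)} = a T^{2} + a = a + a T^{2}$)
$\frac{2959041}{4963438} + \frac{u{\left(Z{\left(-40 \right)},H{\left(E \right)} \right)}}{-1307068} = \frac{2959041}{4963438} + \frac{\left(-40\right) \left(1 + \left(-36\right)^{2}\right)}{-1307068} = 2959041 \cdot \frac{1}{4963438} + - 40 \left(1 + 1296\right) \left(- \frac{1}{1307068}\right) = \frac{2959041}{4963438} + \left(-40\right) 1297 \left(- \frac{1}{1307068}\right) = \frac{2959041}{4963438} - - \frac{12970}{326767} = \frac{2959041}{4963438} + \frac{12970}{326767} = \frac{1031292741307}{1621887744946}$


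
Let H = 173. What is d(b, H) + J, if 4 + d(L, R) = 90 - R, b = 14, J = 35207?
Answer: 35120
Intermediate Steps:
d(L, R) = 86 - R (d(L, R) = -4 + (90 - R) = 86 - R)
d(b, H) + J = (86 - 1*173) + 35207 = (86 - 173) + 35207 = -87 + 35207 = 35120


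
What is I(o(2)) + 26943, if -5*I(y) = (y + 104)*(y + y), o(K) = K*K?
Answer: 133851/5 ≈ 26770.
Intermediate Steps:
o(K) = K²
I(y) = -2*y*(104 + y)/5 (I(y) = -(y + 104)*(y + y)/5 = -(104 + y)*2*y/5 = -2*y*(104 + y)/5)
I(o(2)) + 26943 = -⅖*2²*(104 + 2²) + 26943 = -⅖*4*(104 + 4) + 26943 = -⅖*4*108 + 26943 = -864/5 + 26943 = 133851/5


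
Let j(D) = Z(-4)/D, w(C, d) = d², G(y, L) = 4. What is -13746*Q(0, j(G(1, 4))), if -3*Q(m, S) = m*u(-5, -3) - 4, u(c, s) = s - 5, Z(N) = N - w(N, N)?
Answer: -18328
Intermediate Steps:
Z(N) = N - N²
j(D) = -20/D (j(D) = (-4*(1 - 1*(-4)))/D = (-4*(1 + 4))/D = (-4*5)/D = -20/D)
u(c, s) = -5 + s
Q(m, S) = 4/3 + 8*m/3 (Q(m, S) = -(m*(-5 - 3) - 4)/3 = -(m*(-8) - 4)/3 = -(-8*m - 4)/3 = -(-4 - 8*m)/3 = 4/3 + 8*m/3)
-13746*Q(0, j(G(1, 4))) = -13746*(4/3 + (8/3)*0) = -13746*(4/3 + 0) = -13746*4/3 = -18328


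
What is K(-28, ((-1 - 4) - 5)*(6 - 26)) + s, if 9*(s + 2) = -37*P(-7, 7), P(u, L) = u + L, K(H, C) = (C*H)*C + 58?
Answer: -1119944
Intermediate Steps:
K(H, C) = 58 + H*C² (K(H, C) = H*C² + 58 = 58 + H*C²)
P(u, L) = L + u
s = -2 (s = -2 + (-37*(7 - 7))/9 = -2 + (-37*0)/9 = -2 + (⅑)*0 = -2 + 0 = -2)
K(-28, ((-1 - 4) - 5)*(6 - 26)) + s = (58 - 28*(6 - 26)²*((-1 - 4) - 5)²) - 2 = (58 - 28*400*(-5 - 5)²) - 2 = (58 - 28*(-10*(-20))²) - 2 = (58 - 28*200²) - 2 = (58 - 28*40000) - 2 = (58 - 1120000) - 2 = -1119942 - 2 = -1119944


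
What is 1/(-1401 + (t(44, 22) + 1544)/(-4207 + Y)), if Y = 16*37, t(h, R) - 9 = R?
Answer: -241/337746 ≈ -0.00071355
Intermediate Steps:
t(h, R) = 9 + R
Y = 592
1/(-1401 + (t(44, 22) + 1544)/(-4207 + Y)) = 1/(-1401 + ((9 + 22) + 1544)/(-4207 + 592)) = 1/(-1401 + (31 + 1544)/(-3615)) = 1/(-1401 + 1575*(-1/3615)) = 1/(-1401 - 105/241) = 1/(-337746/241) = -241/337746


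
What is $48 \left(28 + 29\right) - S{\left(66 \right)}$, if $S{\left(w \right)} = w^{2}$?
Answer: $-1620$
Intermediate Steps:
$48 \left(28 + 29\right) - S{\left(66 \right)} = 48 \left(28 + 29\right) - 66^{2} = 48 \cdot 57 - 4356 = 2736 - 4356 = -1620$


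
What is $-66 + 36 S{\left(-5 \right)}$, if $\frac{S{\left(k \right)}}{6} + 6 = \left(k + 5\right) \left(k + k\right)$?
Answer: $-1362$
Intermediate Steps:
$S{\left(k \right)} = -36 + 12 k \left(5 + k\right)$ ($S{\left(k \right)} = -36 + 6 \left(k + 5\right) \left(k + k\right) = -36 + 6 \left(5 + k\right) 2 k = -36 + 6 \cdot 2 k \left(5 + k\right) = -36 + 12 k \left(5 + k\right)$)
$-66 + 36 S{\left(-5 \right)} = -66 + 36 \left(-36 + 12 \left(-5\right)^{2} + 60 \left(-5\right)\right) = -66 + 36 \left(-36 + 12 \cdot 25 - 300\right) = -66 + 36 \left(-36 + 300 - 300\right) = -66 + 36 \left(-36\right) = -66 - 1296 = -1362$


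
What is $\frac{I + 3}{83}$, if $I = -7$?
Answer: $- \frac{4}{83} \approx -0.048193$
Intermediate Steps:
$\frac{I + 3}{83} = \frac{-7 + 3}{83} = \frac{1}{83} \left(-4\right) = - \frac{4}{83}$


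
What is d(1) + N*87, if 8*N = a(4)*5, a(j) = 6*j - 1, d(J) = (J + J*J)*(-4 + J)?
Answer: 9957/8 ≈ 1244.6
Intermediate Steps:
d(J) = (-4 + J)*(J + J**2) (d(J) = (J + J**2)*(-4 + J) = (-4 + J)*(J + J**2))
a(j) = -1 + 6*j
N = 115/8 (N = ((-1 + 6*4)*5)/8 = ((-1 + 24)*5)/8 = (23*5)/8 = (1/8)*115 = 115/8 ≈ 14.375)
d(1) + N*87 = 1*(-4 + 1**2 - 3*1) + (115/8)*87 = 1*(-4 + 1 - 3) + 10005/8 = 1*(-6) + 10005/8 = -6 + 10005/8 = 9957/8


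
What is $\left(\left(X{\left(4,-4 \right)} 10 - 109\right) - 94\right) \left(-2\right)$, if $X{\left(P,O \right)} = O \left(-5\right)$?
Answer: $6$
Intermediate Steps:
$X{\left(P,O \right)} = - 5 O$
$\left(\left(X{\left(4,-4 \right)} 10 - 109\right) - 94\right) \left(-2\right) = \left(\left(\left(-5\right) \left(-4\right) 10 - 109\right) - 94\right) \left(-2\right) = \left(\left(20 \cdot 10 - 109\right) - 94\right) \left(-2\right) = \left(\left(200 - 109\right) - 94\right) \left(-2\right) = \left(91 - 94\right) \left(-2\right) = \left(-3\right) \left(-2\right) = 6$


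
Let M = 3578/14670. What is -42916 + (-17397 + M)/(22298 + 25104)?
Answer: -7460874573463/173846835 ≈ -42916.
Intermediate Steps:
M = 1789/7335 (M = 3578*(1/14670) = 1789/7335 ≈ 0.24390)
-42916 + (-17397 + M)/(22298 + 25104) = -42916 + (-17397 + 1789/7335)/(22298 + 25104) = -42916 - 127605206/7335/47402 = -42916 - 127605206/7335*1/47402 = -42916 - 63802603/173846835 = -7460874573463/173846835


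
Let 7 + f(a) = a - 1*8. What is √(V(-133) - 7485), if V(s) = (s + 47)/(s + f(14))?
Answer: 2*I*√8399321/67 ≈ 86.512*I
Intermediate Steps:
f(a) = -15 + a (f(a) = -7 + (a - 1*8) = -7 + (a - 8) = -7 + (-8 + a) = -15 + a)
V(s) = (47 + s)/(-1 + s) (V(s) = (s + 47)/(s + (-15 + 14)) = (47 + s)/(s - 1) = (47 + s)/(-1 + s))
√(V(-133) - 7485) = √((47 - 133)/(-1 - 133) - 7485) = √(-86/(-134) - 7485) = √(-1/134*(-86) - 7485) = √(43/67 - 7485) = √(-501452/67) = 2*I*√8399321/67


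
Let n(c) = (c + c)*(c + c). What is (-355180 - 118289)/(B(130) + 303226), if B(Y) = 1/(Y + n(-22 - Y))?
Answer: -14605887358/9354117799 ≈ -1.5614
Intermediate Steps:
n(c) = 4*c**2 (n(c) = (2*c)*(2*c) = 4*c**2)
B(Y) = 1/(Y + 4*(-22 - Y)**2)
(-355180 - 118289)/(B(130) + 303226) = (-355180 - 118289)/(1/(130 + 4*(22 + 130)**2) + 303226) = -473469/(1/(130 + 4*152**2) + 303226) = -473469/(1/(130 + 4*23104) + 303226) = -473469/(1/(130 + 92416) + 303226) = -473469/(1/92546 + 303226) = -473469/28062353397/92546 = -473469*92546/28062353397 = -14605887358/9354117799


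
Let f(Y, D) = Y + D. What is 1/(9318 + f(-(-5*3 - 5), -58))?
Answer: 1/9280 ≈ 0.00010776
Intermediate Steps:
f(Y, D) = D + Y
1/(9318 + f(-(-5*3 - 5), -58)) = 1/(9318 + (-58 - (-5*3 - 5))) = 1/(9318 + (-58 - (-15 - 5))) = 1/(9318 + (-58 - 1*(-20))) = 1/(9318 + (-58 + 20)) = 1/(9318 - 38) = 1/9280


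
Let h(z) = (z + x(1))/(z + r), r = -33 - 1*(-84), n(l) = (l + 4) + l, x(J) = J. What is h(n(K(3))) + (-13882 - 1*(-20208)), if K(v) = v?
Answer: 385897/61 ≈ 6326.2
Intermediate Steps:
n(l) = 4 + 2*l (n(l) = (4 + l) + l = 4 + 2*l)
r = 51 (r = -33 + 84 = 51)
h(z) = (1 + z)/(51 + z) (h(z) = (z + 1)/(z + 51) = (1 + z)/(51 + z))
h(n(K(3))) + (-13882 - 1*(-20208)) = (1 + (4 + 2*3))/(51 + (4 + 2*3)) + (-13882 - 1*(-20208)) = (1 + (4 + 6))/(51 + (4 + 6)) + (-13882 + 20208) = (1 + 10)/(51 + 10) + 6326 = 11/61 + 6326 = 385897/61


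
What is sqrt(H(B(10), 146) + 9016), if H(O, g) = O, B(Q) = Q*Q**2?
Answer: 4*sqrt(626) ≈ 100.08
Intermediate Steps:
B(Q) = Q**3
sqrt(H(B(10), 146) + 9016) = sqrt(10**3 + 9016) = sqrt(1000 + 9016) = sqrt(10016) = 4*sqrt(626)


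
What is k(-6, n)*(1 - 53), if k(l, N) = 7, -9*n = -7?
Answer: -364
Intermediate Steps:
n = 7/9 (n = -1/9*(-7) = 7/9 ≈ 0.77778)
k(-6, n)*(1 - 53) = 7*(1 - 53) = 7*(-52) = -364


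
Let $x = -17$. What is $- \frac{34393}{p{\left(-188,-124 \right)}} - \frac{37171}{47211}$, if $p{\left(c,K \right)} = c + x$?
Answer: $\frac{1616107868}{9678255} \approx 166.98$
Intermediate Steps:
$p{\left(c,K \right)} = -17 + c$ ($p{\left(c,K \right)} = c - 17 = -17 + c$)
$- \frac{34393}{p{\left(-188,-124 \right)}} - \frac{37171}{47211} = - \frac{34393}{-17 - 188} - \frac{37171}{47211} = - \frac{34393}{-205} - \frac{37171}{47211} = \left(-34393\right) \left(- \frac{1}{205}\right) - \frac{37171}{47211} = \frac{34393}{205} - \frac{37171}{47211} = \frac{1616107868}{9678255}$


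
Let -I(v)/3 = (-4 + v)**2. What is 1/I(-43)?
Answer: -1/6627 ≈ -0.00015090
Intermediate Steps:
I(v) = -3*(-4 + v)**2
1/I(-43) = 1/(-3*(-4 - 43)**2) = 1/(-3*(-47)**2) = 1/(-3*2209) = 1/(-6627) = -1/6627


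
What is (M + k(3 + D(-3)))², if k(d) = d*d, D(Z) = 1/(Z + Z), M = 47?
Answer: 3924361/1296 ≈ 3028.1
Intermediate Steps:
D(Z) = 1/(2*Z)
k(d) = d²
(M + k(3 + D(-3)))² = (47 + (3 + (½)/(-3))²)² = (47 + (3 + (½)*(-⅓))²)² = (47 + (3 - ⅙)²)² = (47 + (17/6)²)² = (47 + 289/36)² = (1981/36)² = 3924361/1296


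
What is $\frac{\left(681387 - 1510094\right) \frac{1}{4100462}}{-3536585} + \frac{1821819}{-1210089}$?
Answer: $- \frac{8806449479553968069}{5849421950676834010} \approx -1.5055$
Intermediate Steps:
$\frac{\left(681387 - 1510094\right) \frac{1}{4100462}}{-3536585} + \frac{1821819}{-1210089} = \left(-828707\right) \frac{1}{4100462} \left(- \frac{1}{3536585}\right) + 1821819 \left(- \frac{1}{1210089}\right) = \left(- \frac{828707}{4100462}\right) \left(- \frac{1}{3536585}\right) - \frac{607273}{403363} = \frac{828707}{14501632402270} - \frac{607273}{403363} = - \frac{8806449479553968069}{5849421950676834010}$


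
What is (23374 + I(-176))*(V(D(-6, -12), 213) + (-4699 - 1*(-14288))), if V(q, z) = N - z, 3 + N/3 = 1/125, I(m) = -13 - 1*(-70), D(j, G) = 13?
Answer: 27434842418/125 ≈ 2.1948e+8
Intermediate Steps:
I(m) = 57 (I(m) = -13 + 70 = 57)
N = -1122/125 (N = -9 + 3/125 = -1122/125 ≈ -8.9760)
V(q, z) = -1122/125 - z
(23374 + I(-176))*(V(D(-6, -12), 213) + (-4699 - 1*(-14288))) = (23374 + 57)*((-1122/125 - 1*213) + (-4699 - 1*(-14288))) = 23431*((-1122/125 - 213) + (-4699 + 14288)) = 23431*(-27747/125 + 9589) = 23431*(1170878/125) = 27434842418/125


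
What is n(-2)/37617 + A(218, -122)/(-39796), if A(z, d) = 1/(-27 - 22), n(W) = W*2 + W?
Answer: -3887469/24451100156 ≈ -0.00015899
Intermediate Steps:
n(W) = 3*W (n(W) = 2*W + W = 3*W)
A(z, d) = -1/49 (A(z, d) = 1/(-49) = -1/49)
n(-2)/37617 + A(218, -122)/(-39796) = (3*(-2))/37617 - 1/49/(-39796) = -6*1/37617 - 1/49*(-1/39796) = -2/12539 + 1/1950004 = -3887469/24451100156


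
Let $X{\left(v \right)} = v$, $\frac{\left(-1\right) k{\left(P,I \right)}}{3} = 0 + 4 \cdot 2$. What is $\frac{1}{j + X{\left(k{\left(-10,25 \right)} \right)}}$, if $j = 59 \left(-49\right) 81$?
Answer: $- \frac{1}{234195} \approx -4.2699 \cdot 10^{-6}$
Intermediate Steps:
$k{\left(P,I \right)} = -24$ ($k{\left(P,I \right)} = - 3 \left(0 + 4 \cdot 2\right) = - 3 \left(0 + 8\right) = \left(-3\right) 8 = -24$)
$j = -234171$ ($j = \left(-2891\right) 81 = -234171$)
$\frac{1}{j + X{\left(k{\left(-10,25 \right)} \right)}} = \frac{1}{-234171 - 24} = \frac{1}{-234195} = - \frac{1}{234195}$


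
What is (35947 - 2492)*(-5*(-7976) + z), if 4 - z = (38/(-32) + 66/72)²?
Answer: 3074265828985/2304 ≈ 1.3343e+9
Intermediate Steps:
z = 9047/2304 (z = 4 - (38/(-32) + 66/72)² = 4 - (38*(-1/32) + 66*(1/72))² = 4 - (-19/16 + 11/12)² = 4 - (-13/48)² = 4 - 1*169/2304 = 4 - 169/2304 = 9047/2304 ≈ 3.9267)
(35947 - 2492)*(-5*(-7976) + z) = (35947 - 2492)*(-5*(-7976) + 9047/2304) = 33455*(39880 + 9047/2304) = 33455*(91892567/2304) = 3074265828985/2304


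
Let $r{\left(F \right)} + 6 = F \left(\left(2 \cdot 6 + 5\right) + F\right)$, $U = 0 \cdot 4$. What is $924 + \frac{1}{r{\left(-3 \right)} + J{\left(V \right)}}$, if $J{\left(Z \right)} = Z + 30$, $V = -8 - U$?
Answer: $\frac{24023}{26} \approx 923.96$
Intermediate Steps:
$U = 0$
$V = -8$ ($V = -8 - 0 = -8 + 0 = -8$)
$r{\left(F \right)} = -6 + F \left(17 + F\right)$ ($r{\left(F \right)} = -6 + F \left(\left(2 \cdot 6 + 5\right) + F\right) = -6 + F \left(\left(12 + 5\right) + F\right) = -6 + F \left(17 + F\right)$)
$J{\left(Z \right)} = 30 + Z$
$924 + \frac{1}{r{\left(-3 \right)} + J{\left(V \right)}} = 924 + \frac{1}{\left(-6 + \left(-3\right)^{2} + 17 \left(-3\right)\right) + \left(30 - 8\right)} = 924 + \frac{1}{\left(-6 + 9 - 51\right) + 22} = 924 + \frac{1}{-48 + 22} = 924 + \frac{1}{-26} = 924 - \frac{1}{26} = \frac{24023}{26}$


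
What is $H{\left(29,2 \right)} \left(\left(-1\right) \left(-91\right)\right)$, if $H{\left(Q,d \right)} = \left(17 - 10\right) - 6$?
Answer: $91$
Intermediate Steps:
$H{\left(Q,d \right)} = 1$ ($H{\left(Q,d \right)} = 7 - 6 = 1$)
$H{\left(29,2 \right)} \left(\left(-1\right) \left(-91\right)\right) = 1 \left(\left(-1\right) \left(-91\right)\right) = 1 \cdot 91 = 91$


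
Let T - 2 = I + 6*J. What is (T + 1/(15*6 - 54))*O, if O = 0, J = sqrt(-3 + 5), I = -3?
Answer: 0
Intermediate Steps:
J = sqrt(2) ≈ 1.4142
T = -1 + 6*sqrt(2) (T = 2 + (-3 + 6*sqrt(2)) = -1 + 6*sqrt(2) ≈ 7.4853)
(T + 1/(15*6 - 54))*O = ((-1 + 6*sqrt(2)) + 1/(15*6 - 54))*0 = ((-1 + 6*sqrt(2)) + 1/(90 - 54))*0 = ((-1 + 6*sqrt(2)) + 1/36)*0 = (-35/36 + 6*sqrt(2))*0 = 0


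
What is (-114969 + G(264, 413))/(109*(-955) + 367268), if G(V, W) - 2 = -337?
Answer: -115304/263173 ≈ -0.43813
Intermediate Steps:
G(V, W) = -335 (G(V, W) = 2 - 337 = -335)
(-114969 + G(264, 413))/(109*(-955) + 367268) = (-114969 - 335)/(109*(-955) + 367268) = -115304/(-104095 + 367268) = -115304/263173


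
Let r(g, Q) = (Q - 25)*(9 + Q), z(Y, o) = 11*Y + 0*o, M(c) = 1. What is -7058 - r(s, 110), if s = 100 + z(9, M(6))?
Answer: -17173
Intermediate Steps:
z(Y, o) = 11*Y (z(Y, o) = 11*Y + 0 = 11*Y)
s = 199 (s = 100 + 11*9 = 100 + 99 = 199)
r(g, Q) = (-25 + Q)*(9 + Q)
-7058 - r(s, 110) = -7058 - (-225 + 110² - 16*110) = -7058 - (-225 + 12100 - 1760) = -7058 - 1*10115 = -7058 - 10115 = -17173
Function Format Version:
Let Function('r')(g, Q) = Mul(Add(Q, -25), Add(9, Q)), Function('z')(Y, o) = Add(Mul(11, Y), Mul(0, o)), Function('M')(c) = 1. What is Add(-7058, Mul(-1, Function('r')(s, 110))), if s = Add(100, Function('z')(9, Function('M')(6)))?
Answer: -17173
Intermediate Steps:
Function('z')(Y, o) = Mul(11, Y) (Function('z')(Y, o) = Add(Mul(11, Y), 0) = Mul(11, Y))
s = 199 (s = Add(100, Mul(11, 9)) = Add(100, 99) = 199)
Function('r')(g, Q) = Mul(Add(-25, Q), Add(9, Q))
Add(-7058, Mul(-1, Function('r')(s, 110))) = Add(-7058, Mul(-1, Add(-225, Pow(110, 2), Mul(-16, 110)))) = Add(-7058, Mul(-1, Add(-225, 12100, -1760))) = Add(-7058, Mul(-1, 10115)) = Add(-7058, -10115) = -17173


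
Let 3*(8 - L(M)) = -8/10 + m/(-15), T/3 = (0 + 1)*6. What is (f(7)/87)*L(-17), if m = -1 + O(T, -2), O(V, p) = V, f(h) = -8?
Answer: -3112/3915 ≈ -0.79489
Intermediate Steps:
T = 18 (T = 3*((0 + 1)*6) = 3*(1*6) = 3*6 = 18)
m = 17 (m = -1 + 18 = 17)
L(M) = 389/45 (L(M) = 8 - (-8/10 + 17/(-15))/3 = 8 - (-8*⅒ + 17*(-1/15))/3 = 8 - (-⅘ - 17/15)/3 = 8 - ⅓*(-29/15) = 8 + 29/45 = 389/45)
(f(7)/87)*L(-17) = -8/87*(389/45) = -8*1/87*(389/45) = -8/87*389/45 = -3112/3915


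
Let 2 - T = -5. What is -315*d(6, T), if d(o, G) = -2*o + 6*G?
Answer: -9450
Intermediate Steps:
T = 7 (T = 2 - 1*(-5) = 2 + 5 = 7)
-315*d(6, T) = -315*(-2*6 + 6*7) = -315*(-12 + 42) = -315*30 = -63*150 = -9450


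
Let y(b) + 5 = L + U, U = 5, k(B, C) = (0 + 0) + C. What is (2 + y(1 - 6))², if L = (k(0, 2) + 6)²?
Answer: 4356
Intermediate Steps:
k(B, C) = C (k(B, C) = 0 + C = C)
L = 64 (L = (2 + 6)² = 8² = 64)
y(b) = 64 (y(b) = -5 + (64 + 5) = -5 + 69 = 64)
(2 + y(1 - 6))² = (2 + 64)² = 66² = 4356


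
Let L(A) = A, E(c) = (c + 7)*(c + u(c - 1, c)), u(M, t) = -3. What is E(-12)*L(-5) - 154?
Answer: -529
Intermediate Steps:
E(c) = (-3 + c)*(7 + c) (E(c) = (c + 7)*(c - 3) = (7 + c)*(-3 + c) = (-3 + c)*(7 + c))
E(-12)*L(-5) - 154 = (-21 + (-12)**2 + 4*(-12))*(-5) - 154 = (-21 + 144 - 48)*(-5) - 154 = 75*(-5) - 154 = -375 - 154 = -529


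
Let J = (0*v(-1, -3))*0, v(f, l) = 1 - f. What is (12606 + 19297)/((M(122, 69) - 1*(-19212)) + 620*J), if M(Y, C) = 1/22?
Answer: 701866/422665 ≈ 1.6606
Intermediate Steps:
J = 0 (J = (0*(1 - 1*(-1)))*0 = (0*(1 + 1))*0 = (0*2)*0 = 0*0 = 0)
M(Y, C) = 1/22
(12606 + 19297)/((M(122, 69) - 1*(-19212)) + 620*J) = (12606 + 19297)/((1/22 - 1*(-19212)) + 620*0) = 31903/((1/22 + 19212) + 0) = 31903/(422665/22 + 0) = 31903/(422665/22) = 31903*(22/422665) = 701866/422665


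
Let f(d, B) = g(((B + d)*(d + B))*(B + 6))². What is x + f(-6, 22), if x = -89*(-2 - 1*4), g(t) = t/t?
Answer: 535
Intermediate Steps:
g(t) = 1
f(d, B) = 1 (f(d, B) = 1² = 1)
x = 534 (x = -89*(-2 - 4) = -89*(-6) = 534)
x + f(-6, 22) = 534 + 1 = 535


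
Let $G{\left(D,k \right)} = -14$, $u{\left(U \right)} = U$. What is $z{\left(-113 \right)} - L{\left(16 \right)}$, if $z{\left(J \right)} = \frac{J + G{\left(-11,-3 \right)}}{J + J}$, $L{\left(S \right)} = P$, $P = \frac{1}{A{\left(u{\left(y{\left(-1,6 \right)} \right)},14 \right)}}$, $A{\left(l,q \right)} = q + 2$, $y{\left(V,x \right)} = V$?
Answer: $\frac{903}{1808} \approx 0.49945$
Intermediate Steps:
$A{\left(l,q \right)} = 2 + q$
$P = \frac{1}{16}$ ($P = \frac{1}{2 + 14} = \frac{1}{16} \approx 0.0625$)
$L{\left(S \right)} = \frac{1}{16}$
$z{\left(J \right)} = \frac{-14 + J}{2 J}$ ($z{\left(J \right)} = \frac{J - 14}{J + J} = \frac{-14 + J}{2 J}$)
$z{\left(-113 \right)} - L{\left(16 \right)} = \frac{-14 - 113}{2 \left(-113\right)} - \frac{1}{16} = \frac{1}{2} \left(- \frac{1}{113}\right) \left(-127\right) - \frac{1}{16} = \frac{127}{226} - \frac{1}{16} = \frac{903}{1808}$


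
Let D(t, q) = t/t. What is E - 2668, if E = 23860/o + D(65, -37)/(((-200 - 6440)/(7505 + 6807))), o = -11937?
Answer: -26474929373/9907710 ≈ -2672.2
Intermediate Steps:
D(t, q) = 1
E = -41159093/9907710 (E = 23860/(-11937) + 1/((-200 - 6440)/(7505 + 6807)) = 23860*(-1/11937) + 1/(-6640/14312) = -23860/11937 + 1/(-6640*1/14312) = -23860/11937 + 1/(-830/1789) = -23860/11937 + 1*(-1789/830) = -23860/11937 - 1789/830 = -41159093/9907710 ≈ -4.1543)
E - 2668 = -41159093/9907710 - 2668 = -26474929373/9907710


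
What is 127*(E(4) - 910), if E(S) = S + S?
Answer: -114554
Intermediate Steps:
E(S) = 2*S
127*(E(4) - 910) = 127*(2*4 - 910) = 127*(8 - 910) = 127*(-902) = -114554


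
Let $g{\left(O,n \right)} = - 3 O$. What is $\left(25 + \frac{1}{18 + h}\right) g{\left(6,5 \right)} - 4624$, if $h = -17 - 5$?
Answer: $- \frac{10139}{2} \approx -5069.5$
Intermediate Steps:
$h = -22$
$\left(25 + \frac{1}{18 + h}\right) g{\left(6,5 \right)} - 4624 = \left(25 + \frac{1}{18 - 22}\right) \left(\left(-3\right) 6\right) - 4624 = \left(25 + \frac{1}{-4}\right) \left(-18\right) - 4624 = \left(25 - \frac{1}{4}\right) \left(-18\right) - 4624 = \frac{99}{4} \left(-18\right) - 4624 = - \frac{891}{2} - 4624 = - \frac{10139}{2}$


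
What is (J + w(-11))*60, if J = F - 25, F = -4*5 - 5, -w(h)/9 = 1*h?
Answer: 2940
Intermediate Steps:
w(h) = -9*h
F = -25 (F = -20 - 5 = -25)
J = -50 (J = -25 - 25 = -50)
(J + w(-11))*60 = (-50 - 9*(-11))*60 = (-50 + 99)*60 = 49*60 = 2940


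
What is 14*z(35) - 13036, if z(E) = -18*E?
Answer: -21856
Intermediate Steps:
14*z(35) - 13036 = 14*(-18*35) - 13036 = 14*(-630) - 13036 = -8820 - 13036 = -21856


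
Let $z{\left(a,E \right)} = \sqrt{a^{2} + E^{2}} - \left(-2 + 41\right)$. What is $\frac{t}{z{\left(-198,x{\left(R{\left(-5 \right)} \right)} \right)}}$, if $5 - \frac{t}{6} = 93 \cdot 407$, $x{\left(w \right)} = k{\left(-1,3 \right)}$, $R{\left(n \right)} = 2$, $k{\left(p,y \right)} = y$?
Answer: $- \frac{245999}{1047} - \frac{18923 \sqrt{4357}}{1047} \approx -1427.9$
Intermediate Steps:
$x{\left(w \right)} = 3$
$t = -227076$ ($t = 30 - 6 \cdot 93 \cdot 407 = 30 - 227106 = -227076$)
$z{\left(a,E \right)} = -39 + \sqrt{E^{2} + a^{2}}$ ($z{\left(a,E \right)} = \sqrt{E^{2} + a^{2}} - 39 = -39 + \sqrt{E^{2} + a^{2}}$)
$\frac{t}{z{\left(-198,x{\left(R{\left(-5 \right)} \right)} \right)}} = - \frac{227076}{-39 + \sqrt{3^{2} + \left(-198\right)^{2}}} = - \frac{227076}{-39 + \sqrt{9 + 39204}} = - \frac{227076}{-39 + \sqrt{39213}} = - \frac{227076}{-39 + 3 \sqrt{4357}}$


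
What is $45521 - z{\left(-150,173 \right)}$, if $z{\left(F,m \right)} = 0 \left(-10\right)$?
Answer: $45521$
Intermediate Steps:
$z{\left(F,m \right)} = 0$
$45521 - z{\left(-150,173 \right)} = 45521 - 0 = 45521 + 0 = 45521$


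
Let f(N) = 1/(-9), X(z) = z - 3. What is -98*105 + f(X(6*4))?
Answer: -92611/9 ≈ -10290.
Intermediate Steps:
X(z) = -3 + z
f(N) = -⅑
-98*105 + f(X(6*4)) = -98*105 - ⅑ = -10290 - ⅑ = -92611/9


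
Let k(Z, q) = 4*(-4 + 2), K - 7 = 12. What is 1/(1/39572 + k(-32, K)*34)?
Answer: -39572/10763583 ≈ -0.0036765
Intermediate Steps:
K = 19 (K = 7 + 12 = 19)
k(Z, q) = -8 (k(Z, q) = 4*(-2) = -8)
1/(1/39572 + k(-32, K)*34) = 1/(1/39572 - 8*34) = 1/(1/39572 - 272) = 1/(-10763583/39572) = -39572/10763583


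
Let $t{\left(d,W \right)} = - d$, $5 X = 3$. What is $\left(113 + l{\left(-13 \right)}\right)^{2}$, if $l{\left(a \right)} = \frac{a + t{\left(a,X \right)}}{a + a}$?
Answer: $12769$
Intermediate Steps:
$X = \frac{3}{5}$ ($X = \frac{1}{5} \cdot 3 = \frac{3}{5} \approx 0.6$)
$l{\left(a \right)} = 0$ ($l{\left(a \right)} = \frac{a - a}{a + a} = \frac{0}{2 a} = 0 \frac{1}{2 a} = 0$)
$\left(113 + l{\left(-13 \right)}\right)^{2} = \left(113 + 0\right)^{2} = 113^{2} = 12769$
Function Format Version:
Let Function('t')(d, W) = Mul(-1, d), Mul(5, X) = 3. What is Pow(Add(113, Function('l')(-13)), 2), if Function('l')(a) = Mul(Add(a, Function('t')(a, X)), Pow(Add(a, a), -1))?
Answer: 12769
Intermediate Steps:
X = Rational(3, 5) (X = Mul(Rational(1, 5), 3) = Rational(3, 5) ≈ 0.60000)
Function('l')(a) = 0 (Function('l')(a) = Mul(Add(a, Mul(-1, a)), Pow(Add(a, a), -1)) = Mul(0, Pow(Mul(2, a), -1)) = Mul(0, Mul(Rational(1, 2), Pow(a, -1))) = 0)
Pow(Add(113, Function('l')(-13)), 2) = Pow(Add(113, 0), 2) = Pow(113, 2) = 12769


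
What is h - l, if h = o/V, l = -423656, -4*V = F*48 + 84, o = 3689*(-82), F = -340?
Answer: 41934566/99 ≈ 4.2358e+5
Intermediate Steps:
o = -302498
V = 4059 (V = -(-340*48 + 84)/4 = -(-16320 + 84)/4 = -¼*(-16236) = 4059)
h = -7378/99 (h = -302498/4059 = -302498*1/4059 = -7378/99 ≈ -74.525)
h - l = -7378/99 - 1*(-423656) = -7378/99 + 423656 = 41934566/99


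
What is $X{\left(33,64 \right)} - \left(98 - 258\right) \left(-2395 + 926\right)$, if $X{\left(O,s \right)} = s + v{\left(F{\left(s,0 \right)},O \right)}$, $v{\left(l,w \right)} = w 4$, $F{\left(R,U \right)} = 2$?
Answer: $-234844$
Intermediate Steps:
$v{\left(l,w \right)} = 4 w$
$X{\left(O,s \right)} = s + 4 O$
$X{\left(33,64 \right)} - \left(98 - 258\right) \left(-2395 + 926\right) = \left(64 + 4 \cdot 33\right) - \left(98 - 258\right) \left(-2395 + 926\right) = \left(64 + 132\right) - \left(-160\right) \left(-1469\right) = 196 - 235040 = -234844$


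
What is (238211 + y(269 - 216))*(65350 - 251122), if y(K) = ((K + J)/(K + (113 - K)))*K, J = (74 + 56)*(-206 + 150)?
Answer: -43623230928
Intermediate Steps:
J = -7280 (J = 130*(-56) = -7280)
y(K) = K*(-7280/113 + K/113) (y(K) = ((K - 7280)/(K + (113 - K)))*K = ((-7280 + K)/113)*K = ((-7280 + K)*(1/113))*K = (-7280/113 + K/113)*K = K*(-7280/113 + K/113))
(238211 + y(269 - 216))*(65350 - 251122) = (238211 + (269 - 216)*(-7280 + (269 - 216))/113)*(65350 - 251122) = (238211 + (1/113)*53*(-7280 + 53))*(-185772) = (238211 + (1/113)*53*(-7227))*(-185772) = (238211 - 383031/113)*(-185772) = (26534812/113)*(-185772) = -43623230928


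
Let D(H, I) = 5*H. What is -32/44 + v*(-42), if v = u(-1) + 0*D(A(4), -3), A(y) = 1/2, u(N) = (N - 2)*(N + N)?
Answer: -2780/11 ≈ -252.73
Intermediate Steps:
u(N) = 2*N*(-2 + N) (u(N) = (-2 + N)*(2*N) = 2*N*(-2 + N))
A(y) = 1/2
v = 6 (v = 2*(-1)*(-2 - 1) + 0*(5*(1/2)) = 2*(-1)*(-3) + 0*(5/2) = 6 + 0 = 6)
-32/44 + v*(-42) = -32/44 + 6*(-42) = -32*1/44 - 252 = -8/11 - 252 = -2780/11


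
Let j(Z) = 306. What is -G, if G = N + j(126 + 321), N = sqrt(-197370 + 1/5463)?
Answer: -306 - 7*I*sqrt(13356877787)/1821 ≈ -306.0 - 444.26*I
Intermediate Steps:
N = 7*I*sqrt(13356877787)/1821 (N = sqrt(-197370 + 1/5463) = sqrt(-1078232309/5463) = 7*I*sqrt(13356877787)/1821 ≈ 444.26*I)
G = 306 + 7*I*sqrt(13356877787)/1821 (G = 7*I*sqrt(13356877787)/1821 + 306 = 306 + 7*I*sqrt(13356877787)/1821 ≈ 306.0 + 444.26*I)
-G = -(306 + 7*I*sqrt(13356877787)/1821) = -306 - 7*I*sqrt(13356877787)/1821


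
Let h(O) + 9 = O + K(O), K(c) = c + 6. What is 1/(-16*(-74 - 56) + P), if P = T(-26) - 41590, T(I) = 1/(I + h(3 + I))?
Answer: -75/2963251 ≈ -2.5310e-5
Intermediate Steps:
K(c) = 6 + c
h(O) = -3 + 2*O (h(O) = -9 + (O + (6 + O)) = -9 + (6 + 2*O) = -3 + 2*O)
T(I) = 1/(3 + 3*I) (T(I) = 1/(I + (-3 + 2*(3 + I))) = 1/(I + (-3 + (6 + 2*I))) = 1/(I + (3 + 2*I)) = 1/(3 + 3*I))
P = -3119251/75 (P = 1/(3*(1 - 26)) - 41590 = (⅓)/(-25) - 41590 = (⅓)*(-1/25) - 41590 = -1/75 - 41590 = -3119251/75 ≈ -41590.)
1/(-16*(-74 - 56) + P) = 1/(-16*(-74 - 56) - 3119251/75) = 1/(-16*(-130) - 3119251/75) = 1/(2080 - 3119251/75) = 1/(-2963251/75) = -75/2963251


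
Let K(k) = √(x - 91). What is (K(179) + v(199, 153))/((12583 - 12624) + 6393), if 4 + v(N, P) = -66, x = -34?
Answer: -35/3176 + 5*I*√5/6352 ≈ -0.01102 + 0.0017601*I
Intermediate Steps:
v(N, P) = -70 (v(N, P) = -4 - 66 = -70)
K(k) = 5*I*√5 (K(k) = √(-34 - 91) = √(-125) = 5*I*√5)
(K(179) + v(199, 153))/((12583 - 12624) + 6393) = (5*I*√5 - 70)/((12583 - 12624) + 6393) = (-70 + 5*I*√5)/(-41 + 6393) = (-70 + 5*I*√5)/6352 = (-70 + 5*I*√5)*(1/6352) = -35/3176 + 5*I*√5/6352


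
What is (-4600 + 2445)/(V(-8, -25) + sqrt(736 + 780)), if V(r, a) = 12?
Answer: 6465/343 - 2155*sqrt(379)/686 ≈ -42.308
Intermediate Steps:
(-4600 + 2445)/(V(-8, -25) + sqrt(736 + 780)) = (-4600 + 2445)/(12 + sqrt(736 + 780)) = -2155/(12 + sqrt(1516)) = -2155/(12 + 2*sqrt(379))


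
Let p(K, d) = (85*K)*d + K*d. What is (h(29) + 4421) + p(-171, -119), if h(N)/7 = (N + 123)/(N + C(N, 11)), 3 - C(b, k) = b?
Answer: 5264369/3 ≈ 1.7548e+6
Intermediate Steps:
C(b, k) = 3 - b
h(N) = 287 + 7*N/3 (h(N) = 7*((N + 123)/(N + (3 - N))) = 7*((123 + N)/3) = 7*((123 + N)*(1/3)) = 7*(41 + N/3) = 287 + 7*N/3)
p(K, d) = 86*K*d (p(K, d) = 85*K*d + K*d = 86*K*d)
(h(29) + 4421) + p(-171, -119) = ((287 + (7/3)*29) + 4421) + 86*(-171)*(-119) = ((287 + 203/3) + 4421) + 1750014 = (1064/3 + 4421) + 1750014 = 14327/3 + 1750014 = 5264369/3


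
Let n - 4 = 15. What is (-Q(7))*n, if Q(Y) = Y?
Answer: -133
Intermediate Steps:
n = 19 (n = 4 + 15 = 19)
(-Q(7))*n = -1*7*19 = -7*19 = -133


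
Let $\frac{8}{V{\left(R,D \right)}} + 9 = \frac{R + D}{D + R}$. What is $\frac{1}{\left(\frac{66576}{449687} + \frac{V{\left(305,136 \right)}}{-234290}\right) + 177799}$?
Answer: $\frac{15051023890}{2676059224981071} \approx 5.6243 \cdot 10^{-6}$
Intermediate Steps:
$V{\left(R,D \right)} = -1$ ($V{\left(R,D \right)} = \frac{8}{-9 + \frac{R + D}{D + R}} = \frac{8}{-9 + \frac{D + R}{D + R}} = \frac{8}{-9 + 1} = \frac{8}{-8} = 8 \left(- \frac{1}{8}\right) = -1$)
$\frac{1}{\left(\frac{66576}{449687} + \frac{V{\left(305,136 \right)}}{-234290}\right) + 177799} = \frac{1}{\left(\frac{66576}{449687} - \frac{1}{-234290}\right) + 177799} = \frac{1}{\left(66576 \cdot \frac{1}{449687} - - \frac{1}{234290}\right) + 177799} = \frac{1}{\left(\frac{66576}{449687} + \frac{1}{234290}\right) + 177799} = \frac{1}{\frac{2228362961}{15051023890} + 177799} = \frac{1}{\frac{2676059224981071}{15051023890}} = \frac{15051023890}{2676059224981071}$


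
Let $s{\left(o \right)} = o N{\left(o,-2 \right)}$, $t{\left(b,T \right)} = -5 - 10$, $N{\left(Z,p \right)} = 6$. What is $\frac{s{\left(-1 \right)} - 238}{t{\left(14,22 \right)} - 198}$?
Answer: $\frac{244}{213} \approx 1.1455$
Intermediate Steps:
$t{\left(b,T \right)} = -15$ ($t{\left(b,T \right)} = -5 - 10 = -15$)
$s{\left(o \right)} = 6 o$ ($s{\left(o \right)} = o 6 = 6 o$)
$\frac{s{\left(-1 \right)} - 238}{t{\left(14,22 \right)} - 198} = \frac{6 \left(-1\right) - 238}{-15 - 198} = \frac{-6 - 238}{-213} = \left(-6 - 238\right) \left(- \frac{1}{213}\right) = \left(-244\right) \left(- \frac{1}{213}\right) = \frac{244}{213}$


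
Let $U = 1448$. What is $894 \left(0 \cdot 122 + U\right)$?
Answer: $1294512$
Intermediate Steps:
$894 \left(0 \cdot 122 + U\right) = 894 \left(0 \cdot 122 + 1448\right) = 894 \left(0 + 1448\right) = 894 \cdot 1448 = 1294512$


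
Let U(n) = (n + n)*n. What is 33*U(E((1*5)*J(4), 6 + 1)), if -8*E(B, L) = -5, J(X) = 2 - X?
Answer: 825/32 ≈ 25.781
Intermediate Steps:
E(B, L) = 5/8 (E(B, L) = -⅛*(-5) = 5/8)
U(n) = 2*n² (U(n) = (2*n)*n = 2*n²)
33*U(E((1*5)*J(4), 6 + 1)) = 33*(2*(5/8)²) = 33*(2*(25/64)) = 33*(25/32) = 825/32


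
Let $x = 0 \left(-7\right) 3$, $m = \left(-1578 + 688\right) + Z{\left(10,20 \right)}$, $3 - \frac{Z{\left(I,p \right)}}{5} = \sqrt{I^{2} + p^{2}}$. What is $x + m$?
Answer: $-875 - 50 \sqrt{5} \approx -986.8$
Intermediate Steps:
$Z{\left(I,p \right)} = 15 - 5 \sqrt{I^{2} + p^{2}}$
$m = -875 - 50 \sqrt{5}$ ($m = \left(-1578 + 688\right) + \left(15 - 5 \sqrt{10^{2} + 20^{2}}\right) = -890 + \left(15 - 5 \sqrt{100 + 400}\right) = -890 + \left(15 - 5 \sqrt{500}\right) = -890 + \left(15 - 5 \cdot 10 \sqrt{5}\right) = -890 + \left(15 - 50 \sqrt{5}\right) = -875 - 50 \sqrt{5} \approx -986.8$)
$x = 0$ ($x = 0 \cdot 3 = 0$)
$x + m = 0 - \left(875 + 50 \sqrt{5}\right) = -875 - 50 \sqrt{5}$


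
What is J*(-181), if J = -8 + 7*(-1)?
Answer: 2715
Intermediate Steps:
J = -15 (J = -8 - 7 = -15)
J*(-181) = -15*(-181) = 2715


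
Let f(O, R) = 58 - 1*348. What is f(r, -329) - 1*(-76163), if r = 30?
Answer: 75873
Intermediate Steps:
f(O, R) = -290 (f(O, R) = 58 - 348 = -290)
f(r, -329) - 1*(-76163) = -290 - 1*(-76163) = -290 + 76163 = 75873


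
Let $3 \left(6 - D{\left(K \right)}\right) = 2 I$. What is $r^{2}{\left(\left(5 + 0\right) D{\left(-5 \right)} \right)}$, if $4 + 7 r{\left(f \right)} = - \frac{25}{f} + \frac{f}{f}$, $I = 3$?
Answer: $\frac{289}{784} \approx 0.36862$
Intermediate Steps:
$D{\left(K \right)} = 4$ ($D{\left(K \right)} = 6 - \frac{2 \cdot 3}{3} = 6 - 2 = 4$)
$r{\left(f \right)} = - \frac{3}{7} - \frac{25}{7 f}$ ($r{\left(f \right)} = - \frac{4}{7} + \frac{- \frac{25}{f} + \frac{f}{f}}{7} = - \frac{4}{7} + \frac{- \frac{25}{f} + 1}{7} = - \frac{4}{7} + \frac{1 - \frac{25}{f}}{7} = - \frac{4}{7} + \left(\frac{1}{7} - \frac{25}{7 f}\right) = - \frac{3}{7} - \frac{25}{7 f}$)
$r^{2}{\left(\left(5 + 0\right) D{\left(-5 \right)} \right)} = \left(\frac{-25 - 3 \left(5 + 0\right) 4}{7 \left(5 + 0\right) 4}\right)^{2} = \left(\frac{-25 - 3 \cdot 5 \cdot 4}{7 \cdot 5 \cdot 4}\right)^{2} = \left(\frac{-25 - 60}{7 \cdot 20}\right)^{2} = \left(\frac{1}{7} \cdot \frac{1}{20} \left(-25 - 60\right)\right)^{2} = \left(\frac{1}{7} \cdot \frac{1}{20} \left(-85\right)\right)^{2} = \left(- \frac{17}{28}\right)^{2} = \frac{289}{784}$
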